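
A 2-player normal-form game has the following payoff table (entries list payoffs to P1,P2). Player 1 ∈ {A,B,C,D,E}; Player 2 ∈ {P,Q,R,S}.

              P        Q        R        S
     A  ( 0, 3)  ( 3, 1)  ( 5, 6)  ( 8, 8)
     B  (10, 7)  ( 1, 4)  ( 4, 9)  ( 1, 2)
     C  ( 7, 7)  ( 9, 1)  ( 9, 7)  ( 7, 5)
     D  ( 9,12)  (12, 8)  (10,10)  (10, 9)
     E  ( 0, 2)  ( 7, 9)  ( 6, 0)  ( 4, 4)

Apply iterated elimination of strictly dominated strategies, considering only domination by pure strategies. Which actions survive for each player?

P1 drop A (D beats it: P:9>0 Q:12>3 R:10>5 S:10>8)
P1 drop C (D beats it: P:9>7 Q:12>9 R:10>9 S:10>7)
P1 drop E (D beats it: P:9>0 Q:12>7 R:10>6 S:10>4)
P2 drop Q (P beats it: B:7>4 D:12>8)
P2 drop S (P beats it: B:7>2 D:12>9)
P1→{B,D} P2→{P,R}

Survivors P1:{B,D} P2:{P,R}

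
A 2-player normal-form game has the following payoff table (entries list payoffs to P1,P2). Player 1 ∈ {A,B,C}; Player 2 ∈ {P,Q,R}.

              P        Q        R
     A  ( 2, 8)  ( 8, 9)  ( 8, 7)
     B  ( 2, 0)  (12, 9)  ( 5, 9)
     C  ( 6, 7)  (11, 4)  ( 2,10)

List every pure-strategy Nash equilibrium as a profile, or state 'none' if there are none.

Nash profiles: (B,Q)

(A,P): not NE [P1→C gives 6>2; P2→Q gives 9>8]
(A,Q): not NE [P1→B gives 12>8]
(A,R): not NE [P2→Q gives 9>7]
(B,P): not NE [P1→C gives 6>2; P2→R gives 9>0]
(B,Q): NE
(B,R): not NE [P1→A gives 8>5]
(C,P): not NE [P2→R gives 10>7]
(C,Q): not NE [P1→B gives 12>11; P2→R gives 10>4]
(C,R): not NE [P1→A gives 8>2]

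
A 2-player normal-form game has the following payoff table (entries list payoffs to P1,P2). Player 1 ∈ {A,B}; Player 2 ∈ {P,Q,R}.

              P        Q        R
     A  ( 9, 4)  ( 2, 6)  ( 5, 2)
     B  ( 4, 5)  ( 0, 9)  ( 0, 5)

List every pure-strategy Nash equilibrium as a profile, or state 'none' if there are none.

PSNE = {(A,Q)}

(A,P): not NE [P2→Q gives 6>4]
(A,Q): NE
(A,R): not NE [P2→Q gives 6>2]
(B,P): not NE [P1→A gives 9>4; P2→Q gives 9>5]
(B,Q): not NE [P1→A gives 2>0]
(B,R): not NE [P1→A gives 5>0; P2→Q gives 9>5]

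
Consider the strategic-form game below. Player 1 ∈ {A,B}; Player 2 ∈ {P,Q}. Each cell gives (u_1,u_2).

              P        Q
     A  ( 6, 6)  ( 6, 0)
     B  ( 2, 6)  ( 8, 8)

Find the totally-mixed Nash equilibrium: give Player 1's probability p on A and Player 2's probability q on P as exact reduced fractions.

(p,q) = (1/4, 1/3)

P1 indiff ⇒ q·6+(1-q)·6 = q·2+(1-q)·8 ⇒ q(4) = (1-q)(2) ⇒ q = 1/3
P2 indiff ⇒ p·6+(1-p)·6 = p·0+(1-p)·8 ⇒ p(6) = (1-p)(2) ⇒ p = 1/4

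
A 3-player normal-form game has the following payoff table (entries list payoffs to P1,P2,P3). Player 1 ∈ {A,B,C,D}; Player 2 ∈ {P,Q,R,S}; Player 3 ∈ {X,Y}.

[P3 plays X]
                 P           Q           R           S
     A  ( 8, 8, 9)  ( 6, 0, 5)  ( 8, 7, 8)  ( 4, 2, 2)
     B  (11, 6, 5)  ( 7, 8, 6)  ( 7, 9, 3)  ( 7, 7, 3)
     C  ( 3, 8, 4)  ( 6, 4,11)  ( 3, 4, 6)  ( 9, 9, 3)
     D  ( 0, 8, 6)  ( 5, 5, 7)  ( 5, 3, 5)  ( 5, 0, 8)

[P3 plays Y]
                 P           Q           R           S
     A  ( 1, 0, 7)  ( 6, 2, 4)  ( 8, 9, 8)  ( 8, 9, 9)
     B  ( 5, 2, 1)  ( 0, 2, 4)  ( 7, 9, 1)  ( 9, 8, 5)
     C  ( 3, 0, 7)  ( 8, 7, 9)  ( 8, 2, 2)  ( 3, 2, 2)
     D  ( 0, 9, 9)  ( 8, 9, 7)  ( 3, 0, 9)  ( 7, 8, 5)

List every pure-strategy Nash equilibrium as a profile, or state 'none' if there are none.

PSNE = {(A,R,Y), (C,S,X), (D,Q,Y)}

(A,P,X): not NE [P1→B gives 11>8]
(A,P,Y): not NE [P1→B gives 5>1; P2→S gives 9>0; P3→X gives 9>7]
(A,Q,X): not NE [P1→B gives 7>6; P2→P gives 8>0]
(A,Q,Y): not NE [P1→D gives 8>6; P2→S gives 9>2; P3→X gives 5>4]
(A,R,X): not NE [P2→P gives 8>7]
(A,R,Y): NE
(A,S,X): not NE [P1→C gives 9>4; P2→P gives 8>2; P3→Y gives 9>2]
(A,S,Y): not NE [P1→B gives 9>8]
(B,P,X): not NE [P2→R gives 9>6]
(B,P,Y): not NE [P2→R gives 9>2; P3→X gives 5>1]
(B,Q,X): not NE [P2→R gives 9>8]
(B,Q,Y): not NE [P1→D gives 8>0; P2→R gives 9>2; P3→X gives 6>4]
(B,R,X): not NE [P1→A gives 8>7]
(B,R,Y): not NE [P1→C gives 8>7; P3→X gives 3>1]
(B,S,X): not NE [P1→C gives 9>7; P2→R gives 9>7; P3→Y gives 5>3]
(B,S,Y): not NE [P2→R gives 9>8]
(C,P,X): not NE [P1→B gives 11>3; P2→S gives 9>8; P3→Y gives 7>4]
(C,P,Y): not NE [P1→B gives 5>3; P2→Q gives 7>0]
(C,Q,X): not NE [P1→B gives 7>6; P2→S gives 9>4]
(C,Q,Y): not NE [P3→X gives 11>9]
(C,R,X): not NE [P1→A gives 8>3; P2→S gives 9>4]
(C,R,Y): not NE [P2→Q gives 7>2; P3→X gives 6>2]
(C,S,X): NE
(C,S,Y): not NE [P1→B gives 9>3; P2→Q gives 7>2; P3→X gives 3>2]
(D,P,X): not NE [P1→B gives 11>0; P3→Y gives 9>6]
(D,P,Y): not NE [P1→B gives 5>0]
(D,Q,X): not NE [P1→B gives 7>5; P2→P gives 8>5]
(D,Q,Y): NE
(D,R,X): not NE [P1→A gives 8>5; P2→P gives 8>3; P3→Y gives 9>5]
(D,R,Y): not NE [P1→C gives 8>3; P2→Q gives 9>0]
(D,S,X): not NE [P1→C gives 9>5; P2→P gives 8>0]
(D,S,Y): not NE [P1→B gives 9>7; P2→Q gives 9>8; P3→X gives 8>5]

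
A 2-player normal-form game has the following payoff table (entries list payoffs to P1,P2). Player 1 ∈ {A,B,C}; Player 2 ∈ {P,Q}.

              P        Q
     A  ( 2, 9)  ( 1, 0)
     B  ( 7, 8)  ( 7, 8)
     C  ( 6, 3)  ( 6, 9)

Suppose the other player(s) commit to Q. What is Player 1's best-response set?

u_1(A vs Q) = 1
u_1(B vs Q) = 7
u_1(C vs Q) = 6
max payoff 7 at {B}

P1 best: {B}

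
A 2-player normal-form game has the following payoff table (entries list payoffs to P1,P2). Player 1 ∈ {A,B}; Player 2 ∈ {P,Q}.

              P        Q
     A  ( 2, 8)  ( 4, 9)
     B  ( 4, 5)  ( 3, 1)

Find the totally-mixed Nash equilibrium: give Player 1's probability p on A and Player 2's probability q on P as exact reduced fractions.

(p,q) = (4/5, 1/3)

P1 indiff ⇒ q·2+(1-q)·4 = q·4+(1-q)·3 ⇒ q(-2) = (1-q)(-1) ⇒ q = 1/3
P2 indiff ⇒ p·8+(1-p)·5 = p·9+(1-p)·1 ⇒ p(-1) = (1-p)(-4) ⇒ p = 4/5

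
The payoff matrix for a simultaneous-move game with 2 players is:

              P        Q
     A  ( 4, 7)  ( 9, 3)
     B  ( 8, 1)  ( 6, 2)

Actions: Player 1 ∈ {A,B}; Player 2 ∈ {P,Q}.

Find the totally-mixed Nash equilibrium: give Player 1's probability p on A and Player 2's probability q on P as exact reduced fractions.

P1 indiff ⇒ q·4+(1-q)·9 = q·8+(1-q)·6 ⇒ q(-4) = (1-q)(-3) ⇒ q = 3/7
P2 indiff ⇒ p·7+(1-p)·1 = p·3+(1-p)·2 ⇒ p(4) = (1-p)(1) ⇒ p = 1/5

(p,q) = (1/5, 3/7)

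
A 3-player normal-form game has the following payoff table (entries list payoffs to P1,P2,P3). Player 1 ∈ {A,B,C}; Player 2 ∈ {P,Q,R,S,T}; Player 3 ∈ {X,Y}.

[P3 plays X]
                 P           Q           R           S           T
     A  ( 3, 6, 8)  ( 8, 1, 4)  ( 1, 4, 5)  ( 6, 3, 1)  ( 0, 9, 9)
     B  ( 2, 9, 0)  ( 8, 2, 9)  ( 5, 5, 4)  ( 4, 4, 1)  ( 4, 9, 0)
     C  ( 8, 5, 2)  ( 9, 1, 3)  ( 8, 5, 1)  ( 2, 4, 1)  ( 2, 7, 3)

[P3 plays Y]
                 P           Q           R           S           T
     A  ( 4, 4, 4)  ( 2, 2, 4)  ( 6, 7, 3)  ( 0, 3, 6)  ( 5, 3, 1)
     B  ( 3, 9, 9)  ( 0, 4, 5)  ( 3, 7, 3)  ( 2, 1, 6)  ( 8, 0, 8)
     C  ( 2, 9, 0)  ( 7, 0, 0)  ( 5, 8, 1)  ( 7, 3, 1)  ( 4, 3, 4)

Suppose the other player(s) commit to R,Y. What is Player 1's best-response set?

P1 best: {A}

u_1(A vs R,Y) = 6
u_1(B vs R,Y) = 3
u_1(C vs R,Y) = 5
max payoff 6 at {A}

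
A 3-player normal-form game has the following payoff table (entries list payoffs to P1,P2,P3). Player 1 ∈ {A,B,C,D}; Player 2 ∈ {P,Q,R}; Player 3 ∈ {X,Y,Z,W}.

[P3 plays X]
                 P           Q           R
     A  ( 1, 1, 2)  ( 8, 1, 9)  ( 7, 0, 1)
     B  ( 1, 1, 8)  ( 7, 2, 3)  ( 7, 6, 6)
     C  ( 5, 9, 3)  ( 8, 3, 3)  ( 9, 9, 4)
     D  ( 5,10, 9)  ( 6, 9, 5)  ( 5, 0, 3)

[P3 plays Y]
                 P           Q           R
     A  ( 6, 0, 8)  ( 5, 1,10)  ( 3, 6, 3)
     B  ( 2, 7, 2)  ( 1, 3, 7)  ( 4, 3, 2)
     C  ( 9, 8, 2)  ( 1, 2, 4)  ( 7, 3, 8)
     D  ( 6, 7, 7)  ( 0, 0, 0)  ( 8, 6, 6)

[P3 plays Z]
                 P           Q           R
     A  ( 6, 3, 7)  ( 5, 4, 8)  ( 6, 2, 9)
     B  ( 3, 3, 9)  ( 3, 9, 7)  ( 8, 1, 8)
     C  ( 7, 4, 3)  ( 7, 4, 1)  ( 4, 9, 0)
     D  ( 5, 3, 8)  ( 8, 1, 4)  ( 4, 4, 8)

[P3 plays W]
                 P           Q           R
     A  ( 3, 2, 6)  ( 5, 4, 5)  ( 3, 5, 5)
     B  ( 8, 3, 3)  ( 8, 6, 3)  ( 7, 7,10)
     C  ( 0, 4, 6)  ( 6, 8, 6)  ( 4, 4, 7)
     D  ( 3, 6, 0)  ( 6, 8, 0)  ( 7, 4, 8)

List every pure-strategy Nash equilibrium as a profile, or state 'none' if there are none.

(A,P,X): not NE [P1→D gives 5>1; P3→Y gives 8>2]
(A,P,Y): not NE [P1→C gives 9>6; P2→R gives 6>0]
(A,P,Z): not NE [P1→C gives 7>6; P2→Q gives 4>3; P3→Y gives 8>7]
(A,P,W): not NE [P1→B gives 8>3; P2→R gives 5>2; P3→Y gives 8>6]
(A,Q,X): not NE [P3→Y gives 10>9]
(A,Q,Y): not NE [P2→R gives 6>1]
(A,Q,Z): not NE [P1→D gives 8>5; P3→Y gives 10>8]
(A,Q,W): not NE [P1→B gives 8>5; P2→R gives 5>4; P3→Y gives 10>5]
(A,R,X): not NE [P1→C gives 9>7; P2→Q gives 1>0; P3→Z gives 9>1]
(A,R,Y): not NE [P1→D gives 8>3; P3→Z gives 9>3]
(A,R,Z): not NE [P1→B gives 8>6; P2→Q gives 4>2]
(A,R,W): not NE [P1→D gives 7>3; P3→Z gives 9>5]
(B,P,X): not NE [P1→D gives 5>1; P2→R gives 6>1; P3→Z gives 9>8]
(B,P,Y): not NE [P1→C gives 9>2; P3→Z gives 9>2]
(B,P,Z): not NE [P1→C gives 7>3; P2→Q gives 9>3]
(B,P,W): not NE [P2→R gives 7>3; P3→Z gives 9>3]
(B,Q,X): not NE [P1→C gives 8>7; P2→R gives 6>2; P3→Z gives 7>3]
(B,Q,Y): not NE [P1→A gives 5>1; P2→P gives 7>3]
(B,Q,Z): not NE [P1→D gives 8>3]
(B,Q,W): not NE [P2→R gives 7>6; P3→Z gives 7>3]
(B,R,X): not NE [P1→C gives 9>7; P3→W gives 10>6]
(B,R,Y): not NE [P1→D gives 8>4; P2→P gives 7>3; P3→W gives 10>2]
(B,R,Z): not NE [P2→Q gives 9>1; P3→W gives 10>8]
(B,R,W): NE
(C,P,X): not NE [P3→W gives 6>3]
(C,P,Y): not NE [P3→W gives 6>2]
(C,P,Z): not NE [P2→R gives 9>4; P3→W gives 6>3]
(C,P,W): not NE [P1→B gives 8>0; P2→Q gives 8>4]
(C,Q,X): not NE [P2→R gives 9>3; P3→W gives 6>3]
(C,Q,Y): not NE [P1→A gives 5>1; P2→P gives 8>2; P3→W gives 6>4]
(C,Q,Z): not NE [P1→D gives 8>7; P2→R gives 9>4; P3→W gives 6>1]
(C,Q,W): not NE [P1→B gives 8>6]
(C,R,X): not NE [P3→Y gives 8>4]
(C,R,Y): not NE [P1→D gives 8>7; P2→P gives 8>3]
(C,R,Z): not NE [P1→B gives 8>4; P3→Y gives 8>0]
(C,R,W): not NE [P1→D gives 7>4; P2→Q gives 8>4; P3→Y gives 8>7]
(D,P,X): NE
(D,P,Y): not NE [P1→C gives 9>6; P3→X gives 9>7]
(D,P,Z): not NE [P1→C gives 7>5; P2→R gives 4>3; P3→X gives 9>8]
(D,P,W): not NE [P1→B gives 8>3; P2→Q gives 8>6; P3→X gives 9>0]
(D,Q,X): not NE [P1→C gives 8>6; P2→P gives 10>9]
(D,Q,Y): not NE [P1→A gives 5>0; P2→P gives 7>0; P3→X gives 5>0]
(D,Q,Z): not NE [P2→R gives 4>1; P3→X gives 5>4]
(D,Q,W): not NE [P1→B gives 8>6; P3→X gives 5>0]
(D,R,X): not NE [P1→C gives 9>5; P2→P gives 10>0; P3→W gives 8>3]
(D,R,Y): not NE [P2→P gives 7>6; P3→W gives 8>6]
(D,R,Z): not NE [P1→B gives 8>4]
(D,R,W): not NE [P2→Q gives 8>4]

NE set: (B,R,W), (D,P,X)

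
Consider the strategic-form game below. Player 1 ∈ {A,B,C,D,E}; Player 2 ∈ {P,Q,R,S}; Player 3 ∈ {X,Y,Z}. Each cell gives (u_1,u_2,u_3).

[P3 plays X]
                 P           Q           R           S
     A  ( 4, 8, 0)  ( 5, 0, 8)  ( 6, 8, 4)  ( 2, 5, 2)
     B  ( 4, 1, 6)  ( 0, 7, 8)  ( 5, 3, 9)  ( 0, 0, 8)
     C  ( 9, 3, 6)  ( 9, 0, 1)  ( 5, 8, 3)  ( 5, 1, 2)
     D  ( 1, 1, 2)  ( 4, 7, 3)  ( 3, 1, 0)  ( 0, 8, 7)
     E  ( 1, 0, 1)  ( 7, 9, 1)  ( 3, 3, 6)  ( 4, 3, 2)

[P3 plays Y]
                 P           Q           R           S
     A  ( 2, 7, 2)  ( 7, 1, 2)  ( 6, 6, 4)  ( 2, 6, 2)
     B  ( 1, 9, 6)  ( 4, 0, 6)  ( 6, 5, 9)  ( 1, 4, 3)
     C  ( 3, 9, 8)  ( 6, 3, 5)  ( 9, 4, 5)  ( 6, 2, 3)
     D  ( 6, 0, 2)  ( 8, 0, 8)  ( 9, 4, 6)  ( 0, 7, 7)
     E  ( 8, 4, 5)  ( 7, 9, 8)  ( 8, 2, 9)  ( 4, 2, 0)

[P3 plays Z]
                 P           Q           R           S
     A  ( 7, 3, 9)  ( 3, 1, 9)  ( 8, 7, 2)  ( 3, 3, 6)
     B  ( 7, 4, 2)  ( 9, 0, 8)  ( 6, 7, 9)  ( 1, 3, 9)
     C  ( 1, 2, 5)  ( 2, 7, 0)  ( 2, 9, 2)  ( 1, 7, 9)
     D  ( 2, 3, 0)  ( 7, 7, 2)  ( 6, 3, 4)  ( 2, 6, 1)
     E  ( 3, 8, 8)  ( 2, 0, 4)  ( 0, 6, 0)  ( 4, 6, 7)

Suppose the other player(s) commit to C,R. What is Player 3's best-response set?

argmax u_3 = {Y}

u_3(X vs C,R) = 3
u_3(Y vs C,R) = 5
u_3(Z vs C,R) = 2
max payoff 5 at {Y}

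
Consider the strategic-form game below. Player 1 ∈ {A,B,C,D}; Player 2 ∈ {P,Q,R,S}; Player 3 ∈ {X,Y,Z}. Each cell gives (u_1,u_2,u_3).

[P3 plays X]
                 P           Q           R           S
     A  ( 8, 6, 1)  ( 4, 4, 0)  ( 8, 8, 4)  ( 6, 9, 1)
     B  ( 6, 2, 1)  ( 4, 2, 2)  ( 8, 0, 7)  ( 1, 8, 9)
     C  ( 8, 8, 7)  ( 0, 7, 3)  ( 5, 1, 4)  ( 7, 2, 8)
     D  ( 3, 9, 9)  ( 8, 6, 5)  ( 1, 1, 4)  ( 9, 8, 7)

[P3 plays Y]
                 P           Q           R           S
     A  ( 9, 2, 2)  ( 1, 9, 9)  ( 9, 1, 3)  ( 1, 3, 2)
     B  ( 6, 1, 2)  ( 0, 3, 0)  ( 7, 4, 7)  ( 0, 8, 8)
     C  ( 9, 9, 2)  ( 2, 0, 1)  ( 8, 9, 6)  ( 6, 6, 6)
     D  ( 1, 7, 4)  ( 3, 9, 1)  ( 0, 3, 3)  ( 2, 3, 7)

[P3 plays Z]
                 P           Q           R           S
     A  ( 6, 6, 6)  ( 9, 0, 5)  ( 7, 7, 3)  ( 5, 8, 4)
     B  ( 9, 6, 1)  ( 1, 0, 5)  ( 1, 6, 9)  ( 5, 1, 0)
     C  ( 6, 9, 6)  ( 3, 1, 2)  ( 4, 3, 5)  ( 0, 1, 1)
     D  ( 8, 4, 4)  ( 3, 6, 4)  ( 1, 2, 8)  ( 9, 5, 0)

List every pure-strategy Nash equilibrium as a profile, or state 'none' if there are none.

Nash profiles: (C,P,X)

(A,P,X): not NE [P2→S gives 9>6; P3→Z gives 6>1]
(A,P,Y): not NE [P2→Q gives 9>2; P3→Z gives 6>2]
(A,P,Z): not NE [P1→B gives 9>6; P2→S gives 8>6]
(A,Q,X): not NE [P1→D gives 8>4; P2→S gives 9>4; P3→Y gives 9>0]
(A,Q,Y): not NE [P1→D gives 3>1]
(A,Q,Z): not NE [P2→S gives 8>0; P3→Y gives 9>5]
(A,R,X): not NE [P2→S gives 9>8]
(A,R,Y): not NE [P2→Q gives 9>1; P3→X gives 4>3]
(A,R,Z): not NE [P2→S gives 8>7; P3→X gives 4>3]
(A,S,X): not NE [P1→D gives 9>6; P3→Z gives 4>1]
(A,S,Y): not NE [P1→C gives 6>1; P2→Q gives 9>3; P3→Z gives 4>2]
(A,S,Z): not NE [P1→D gives 9>5]
(B,P,X): not NE [P1→C gives 8>6; P2→S gives 8>2; P3→Y gives 2>1]
(B,P,Y): not NE [P1→C gives 9>6; P2→S gives 8>1]
(B,P,Z): not NE [P3→Y gives 2>1]
(B,Q,X): not NE [P1→D gives 8>4; P2→S gives 8>2; P3→Z gives 5>2]
(B,Q,Y): not NE [P1→D gives 3>0; P2→S gives 8>3; P3→Z gives 5>0]
(B,Q,Z): not NE [P1→A gives 9>1; P2→R gives 6>0]
(B,R,X): not NE [P2→S gives 8>0; P3→Z gives 9>7]
(B,R,Y): not NE [P1→A gives 9>7; P2→S gives 8>4; P3→Z gives 9>7]
(B,R,Z): not NE [P1→A gives 7>1]
(B,S,X): not NE [P1→D gives 9>1]
(B,S,Y): not NE [P1→C gives 6>0; P3→X gives 9>8]
(B,S,Z): not NE [P1→D gives 9>5; P2→R gives 6>1; P3→X gives 9>0]
(C,P,X): NE
(C,P,Y): not NE [P3→X gives 7>2]
(C,P,Z): not NE [P1→B gives 9>6; P3→X gives 7>6]
(C,Q,X): not NE [P1→D gives 8>0; P2→P gives 8>7]
(C,Q,Y): not NE [P1→D gives 3>2; P2→R gives 9>0; P3→X gives 3>1]
(C,Q,Z): not NE [P1→A gives 9>3; P2→P gives 9>1; P3→X gives 3>2]
(C,R,X): not NE [P1→B gives 8>5; P2→P gives 8>1; P3→Y gives 6>4]
(C,R,Y): not NE [P1→A gives 9>8]
(C,R,Z): not NE [P1→A gives 7>4; P2→P gives 9>3; P3→Y gives 6>5]
(C,S,X): not NE [P1→D gives 9>7; P2→P gives 8>2]
(C,S,Y): not NE [P2→R gives 9>6; P3→X gives 8>6]
(C,S,Z): not NE [P1→D gives 9>0; P2→P gives 9>1; P3→X gives 8>1]
(D,P,X): not NE [P1→C gives 8>3]
(D,P,Y): not NE [P1→C gives 9>1; P2→Q gives 9>7; P3→X gives 9>4]
(D,P,Z): not NE [P1→B gives 9>8; P2→Q gives 6>4; P3→X gives 9>4]
(D,Q,X): not NE [P2→P gives 9>6]
(D,Q,Y): not NE [P3→X gives 5>1]
(D,Q,Z): not NE [P1→A gives 9>3; P3→X gives 5>4]
(D,R,X): not NE [P1→B gives 8>1; P2→P gives 9>1; P3→Z gives 8>4]
(D,R,Y): not NE [P1→A gives 9>0; P2→Q gives 9>3; P3→Z gives 8>3]
(D,R,Z): not NE [P1→A gives 7>1; P2→Q gives 6>2]
(D,S,X): not NE [P2→P gives 9>8]
(D,S,Y): not NE [P1→C gives 6>2; P2→Q gives 9>3]
(D,S,Z): not NE [P2→Q gives 6>5; P3→Y gives 7>0]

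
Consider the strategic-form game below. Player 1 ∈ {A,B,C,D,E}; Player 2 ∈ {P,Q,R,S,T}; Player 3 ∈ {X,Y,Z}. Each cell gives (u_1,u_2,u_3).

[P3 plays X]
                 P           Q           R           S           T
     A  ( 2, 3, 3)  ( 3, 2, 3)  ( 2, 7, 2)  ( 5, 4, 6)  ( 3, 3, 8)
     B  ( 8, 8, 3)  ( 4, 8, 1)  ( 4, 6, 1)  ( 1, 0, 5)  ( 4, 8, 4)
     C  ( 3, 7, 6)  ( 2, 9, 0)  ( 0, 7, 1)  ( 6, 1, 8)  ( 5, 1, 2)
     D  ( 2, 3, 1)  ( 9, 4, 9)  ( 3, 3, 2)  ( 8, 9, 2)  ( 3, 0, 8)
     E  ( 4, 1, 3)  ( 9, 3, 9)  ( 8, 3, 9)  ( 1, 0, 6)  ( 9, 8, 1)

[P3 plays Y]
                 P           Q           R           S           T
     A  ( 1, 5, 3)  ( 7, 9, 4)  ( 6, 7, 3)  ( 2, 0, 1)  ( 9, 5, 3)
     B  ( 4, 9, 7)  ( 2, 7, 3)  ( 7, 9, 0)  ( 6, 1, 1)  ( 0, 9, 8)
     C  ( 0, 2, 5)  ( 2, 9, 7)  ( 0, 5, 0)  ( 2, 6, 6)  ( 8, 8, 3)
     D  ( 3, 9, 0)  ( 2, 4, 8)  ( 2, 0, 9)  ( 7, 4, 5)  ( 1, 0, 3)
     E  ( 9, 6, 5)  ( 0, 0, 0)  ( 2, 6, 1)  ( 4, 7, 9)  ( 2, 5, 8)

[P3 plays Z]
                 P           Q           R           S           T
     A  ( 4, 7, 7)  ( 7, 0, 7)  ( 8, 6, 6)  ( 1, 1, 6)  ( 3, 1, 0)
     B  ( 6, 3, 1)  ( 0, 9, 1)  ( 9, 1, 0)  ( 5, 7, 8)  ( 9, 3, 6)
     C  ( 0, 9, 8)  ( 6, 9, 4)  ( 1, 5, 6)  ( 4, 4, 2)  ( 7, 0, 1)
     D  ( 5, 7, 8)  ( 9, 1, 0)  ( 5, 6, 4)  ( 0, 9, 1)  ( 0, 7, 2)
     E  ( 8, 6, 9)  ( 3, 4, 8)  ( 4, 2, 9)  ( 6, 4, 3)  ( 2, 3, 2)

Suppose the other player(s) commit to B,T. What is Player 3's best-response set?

P3 best: {Y}

u_3(X vs B,T) = 4
u_3(Y vs B,T) = 8
u_3(Z vs B,T) = 6
max payoff 8 at {Y}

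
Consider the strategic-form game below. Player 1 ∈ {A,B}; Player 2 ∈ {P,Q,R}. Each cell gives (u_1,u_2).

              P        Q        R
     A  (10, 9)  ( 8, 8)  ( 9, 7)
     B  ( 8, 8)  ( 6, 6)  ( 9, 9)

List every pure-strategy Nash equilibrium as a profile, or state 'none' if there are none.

Nash profiles: (A,P), (B,R)

(A,P): NE
(A,Q): not NE [P2→P gives 9>8]
(A,R): not NE [P2→P gives 9>7]
(B,P): not NE [P1→A gives 10>8; P2→R gives 9>8]
(B,Q): not NE [P1→A gives 8>6; P2→R gives 9>6]
(B,R): NE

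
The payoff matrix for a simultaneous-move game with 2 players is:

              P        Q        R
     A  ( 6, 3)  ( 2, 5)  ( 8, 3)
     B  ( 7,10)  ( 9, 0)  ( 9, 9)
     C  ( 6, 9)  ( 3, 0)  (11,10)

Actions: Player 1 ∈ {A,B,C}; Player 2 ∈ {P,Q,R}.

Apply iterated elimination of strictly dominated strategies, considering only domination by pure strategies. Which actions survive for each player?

Remaining: P1:{B,C} P2:{P,R}

P1 drop A (B beats it: P:7>6 Q:9>2 R:9>8)
P2 drop Q (P beats it: B:10>0 C:9>0)
P1→{B,C} P2→{P,R}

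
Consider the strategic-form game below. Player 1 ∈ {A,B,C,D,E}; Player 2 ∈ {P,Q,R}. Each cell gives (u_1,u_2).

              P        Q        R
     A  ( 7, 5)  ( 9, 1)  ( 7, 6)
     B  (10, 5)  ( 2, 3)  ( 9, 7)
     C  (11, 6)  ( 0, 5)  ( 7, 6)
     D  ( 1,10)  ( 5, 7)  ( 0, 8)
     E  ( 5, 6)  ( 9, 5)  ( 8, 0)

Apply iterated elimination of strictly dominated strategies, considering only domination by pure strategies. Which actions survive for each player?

IESDS → P1:{B,C} P2:{P,R}

P1 drop D (A beats it: P:7>1 Q:9>5 R:7>0)
P2 drop Q (P beats it: A:5>1 B:5>3 C:6>5 E:6>5)
P1 drop A (B beats it: P:10>7 R:9>7)
P1 drop E (B beats it: P:10>5 R:9>8)
P1→{B,C} P2→{P,R}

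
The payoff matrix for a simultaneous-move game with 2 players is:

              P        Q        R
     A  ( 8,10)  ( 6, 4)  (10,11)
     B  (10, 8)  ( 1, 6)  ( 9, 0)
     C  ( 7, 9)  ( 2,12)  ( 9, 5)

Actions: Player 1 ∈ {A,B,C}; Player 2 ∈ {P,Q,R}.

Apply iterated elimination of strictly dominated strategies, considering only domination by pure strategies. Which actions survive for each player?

Remaining: P1:{A,B} P2:{P,R}

P1 drop C (A beats it: P:8>7 Q:6>2 R:10>9)
P2 drop Q (P beats it: A:10>4 B:8>6)
P1→{A,B} P2→{P,R}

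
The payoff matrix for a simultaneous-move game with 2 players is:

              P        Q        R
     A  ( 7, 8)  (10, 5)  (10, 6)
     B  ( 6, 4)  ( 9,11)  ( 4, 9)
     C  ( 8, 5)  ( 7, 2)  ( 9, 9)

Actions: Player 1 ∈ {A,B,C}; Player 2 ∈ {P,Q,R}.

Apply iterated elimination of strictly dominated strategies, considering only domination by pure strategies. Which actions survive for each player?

P1 drop B (A beats it: P:7>6 Q:10>9 R:10>4)
P2 drop Q (P beats it: A:8>5 C:5>2)
P1→{A,C} P2→{P,R}

Survivors P1:{A,C} P2:{P,R}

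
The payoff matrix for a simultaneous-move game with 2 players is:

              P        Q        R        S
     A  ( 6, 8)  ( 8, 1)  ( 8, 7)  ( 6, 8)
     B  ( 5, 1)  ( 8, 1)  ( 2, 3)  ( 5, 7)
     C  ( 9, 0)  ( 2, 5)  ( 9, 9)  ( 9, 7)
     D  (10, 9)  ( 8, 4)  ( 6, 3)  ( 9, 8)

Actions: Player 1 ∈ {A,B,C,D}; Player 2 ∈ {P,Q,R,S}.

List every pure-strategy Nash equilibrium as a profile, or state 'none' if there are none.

(A,P): not NE [P1→D gives 10>6]
(A,Q): not NE [P2→S gives 8>1]
(A,R): not NE [P1→C gives 9>8; P2→S gives 8>7]
(A,S): not NE [P1→D gives 9>6]
(B,P): not NE [P1→D gives 10>5; P2→S gives 7>1]
(B,Q): not NE [P2→S gives 7>1]
(B,R): not NE [P1→C gives 9>2; P2→S gives 7>3]
(B,S): not NE [P1→D gives 9>5]
(C,P): not NE [P1→D gives 10>9; P2→R gives 9>0]
(C,Q): not NE [P1→D gives 8>2; P2→R gives 9>5]
(C,R): NE
(C,S): not NE [P2→R gives 9>7]
(D,P): NE
(D,Q): not NE [P2→P gives 9>4]
(D,R): not NE [P1→C gives 9>6; P2→P gives 9>3]
(D,S): not NE [P2→P gives 9>8]

Nash profiles: (C,R), (D,P)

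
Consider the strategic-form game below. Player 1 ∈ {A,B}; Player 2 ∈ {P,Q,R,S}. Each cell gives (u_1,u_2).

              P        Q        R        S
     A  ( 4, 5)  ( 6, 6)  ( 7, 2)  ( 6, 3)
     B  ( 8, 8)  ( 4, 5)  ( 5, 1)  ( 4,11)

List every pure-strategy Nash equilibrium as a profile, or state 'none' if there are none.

(A,P): not NE [P1→B gives 8>4; P2→Q gives 6>5]
(A,Q): NE
(A,R): not NE [P2→Q gives 6>2]
(A,S): not NE [P2→Q gives 6>3]
(B,P): not NE [P2→S gives 11>8]
(B,Q): not NE [P1→A gives 6>4; P2→S gives 11>5]
(B,R): not NE [P1→A gives 7>5; P2→S gives 11>1]
(B,S): not NE [P1→A gives 6>4]

Nash profiles: (A,Q)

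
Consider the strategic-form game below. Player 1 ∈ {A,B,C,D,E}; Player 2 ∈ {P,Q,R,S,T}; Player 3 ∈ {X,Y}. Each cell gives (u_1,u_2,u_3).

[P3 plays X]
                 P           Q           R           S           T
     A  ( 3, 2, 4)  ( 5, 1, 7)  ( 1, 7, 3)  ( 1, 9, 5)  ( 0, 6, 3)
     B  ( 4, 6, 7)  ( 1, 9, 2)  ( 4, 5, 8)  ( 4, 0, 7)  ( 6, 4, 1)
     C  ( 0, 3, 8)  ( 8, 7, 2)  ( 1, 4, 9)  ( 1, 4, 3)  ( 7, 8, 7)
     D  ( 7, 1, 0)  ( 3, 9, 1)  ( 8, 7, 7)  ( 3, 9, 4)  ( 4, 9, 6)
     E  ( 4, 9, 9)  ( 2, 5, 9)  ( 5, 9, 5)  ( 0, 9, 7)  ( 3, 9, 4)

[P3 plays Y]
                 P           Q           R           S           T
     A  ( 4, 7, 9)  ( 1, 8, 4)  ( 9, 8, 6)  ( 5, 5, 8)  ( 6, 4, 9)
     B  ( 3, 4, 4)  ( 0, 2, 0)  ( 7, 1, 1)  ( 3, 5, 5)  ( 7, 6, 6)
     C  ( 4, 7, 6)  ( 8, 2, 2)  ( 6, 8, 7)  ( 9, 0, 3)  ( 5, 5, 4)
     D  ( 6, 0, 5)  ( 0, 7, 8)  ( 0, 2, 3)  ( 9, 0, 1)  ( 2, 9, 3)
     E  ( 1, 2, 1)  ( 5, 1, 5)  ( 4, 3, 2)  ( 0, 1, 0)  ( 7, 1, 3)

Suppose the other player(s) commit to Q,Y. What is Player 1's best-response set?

u_1(A vs Q,Y) = 1
u_1(B vs Q,Y) = 0
u_1(C vs Q,Y) = 8
u_1(D vs Q,Y) = 0
u_1(E vs Q,Y) = 5
max payoff 8 at {C}

BR_1 = {C}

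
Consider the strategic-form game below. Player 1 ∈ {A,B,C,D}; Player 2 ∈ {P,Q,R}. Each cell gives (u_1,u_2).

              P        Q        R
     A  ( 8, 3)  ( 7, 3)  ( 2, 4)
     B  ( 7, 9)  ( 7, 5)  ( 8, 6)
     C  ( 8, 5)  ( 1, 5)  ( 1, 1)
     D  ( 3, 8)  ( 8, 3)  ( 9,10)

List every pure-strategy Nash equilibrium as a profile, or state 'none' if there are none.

PSNE = {(C,P), (D,R)}

(A,P): not NE [P2→R gives 4>3]
(A,Q): not NE [P1→D gives 8>7; P2→R gives 4>3]
(A,R): not NE [P1→D gives 9>2]
(B,P): not NE [P1→C gives 8>7]
(B,Q): not NE [P1→D gives 8>7; P2→P gives 9>5]
(B,R): not NE [P1→D gives 9>8; P2→P gives 9>6]
(C,P): NE
(C,Q): not NE [P1→D gives 8>1]
(C,R): not NE [P1→D gives 9>1; P2→Q gives 5>1]
(D,P): not NE [P1→C gives 8>3; P2→R gives 10>8]
(D,Q): not NE [P2→R gives 10>3]
(D,R): NE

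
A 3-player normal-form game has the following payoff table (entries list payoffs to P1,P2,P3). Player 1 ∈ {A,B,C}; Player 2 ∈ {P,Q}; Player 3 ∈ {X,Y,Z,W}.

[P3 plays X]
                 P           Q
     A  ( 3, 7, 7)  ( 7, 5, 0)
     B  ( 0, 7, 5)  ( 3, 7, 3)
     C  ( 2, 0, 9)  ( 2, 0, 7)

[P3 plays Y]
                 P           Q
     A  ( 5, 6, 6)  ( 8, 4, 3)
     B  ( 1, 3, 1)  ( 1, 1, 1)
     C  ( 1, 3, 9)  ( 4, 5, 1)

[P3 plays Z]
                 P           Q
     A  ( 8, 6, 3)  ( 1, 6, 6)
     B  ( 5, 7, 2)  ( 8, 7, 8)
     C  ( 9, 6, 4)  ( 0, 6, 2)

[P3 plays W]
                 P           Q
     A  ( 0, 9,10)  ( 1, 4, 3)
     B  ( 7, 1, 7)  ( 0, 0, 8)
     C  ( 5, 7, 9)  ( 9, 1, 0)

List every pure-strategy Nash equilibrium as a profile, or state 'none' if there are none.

(A,P,X): not NE [P3→W gives 10>7]
(A,P,Y): not NE [P3→W gives 10>6]
(A,P,Z): not NE [P1→C gives 9>8; P3→W gives 10>3]
(A,P,W): not NE [P1→B gives 7>0]
(A,Q,X): not NE [P2→P gives 7>5; P3→Z gives 6>0]
(A,Q,Y): not NE [P2→P gives 6>4; P3→Z gives 6>3]
(A,Q,Z): not NE [P1→B gives 8>1]
(A,Q,W): not NE [P1→C gives 9>1; P2→P gives 9>4; P3→Z gives 6>3]
(B,P,X): not NE [P1→A gives 3>0; P3→W gives 7>5]
(B,P,Y): not NE [P1→A gives 5>1; P3→W gives 7>1]
(B,P,Z): not NE [P1→C gives 9>5; P3→W gives 7>2]
(B,P,W): NE
(B,Q,X): not NE [P1→A gives 7>3; P3→W gives 8>3]
(B,Q,Y): not NE [P1→A gives 8>1; P2→P gives 3>1; P3→W gives 8>1]
(B,Q,Z): NE
(B,Q,W): not NE [P1→C gives 9>0; P2→P gives 1>0]
(C,P,X): not NE [P1→A gives 3>2]
(C,P,Y): not NE [P1→A gives 5>1; P2→Q gives 5>3]
(C,P,Z): not NE [P3→W gives 9>4]
(C,P,W): not NE [P1→B gives 7>5]
(C,Q,X): not NE [P1→A gives 7>2]
(C,Q,Y): not NE [P1→A gives 8>4; P3→X gives 7>1]
(C,Q,Z): not NE [P1→B gives 8>0; P3→X gives 7>2]
(C,Q,W): not NE [P2→P gives 7>1; P3→X gives 7>0]

PSNE = {(B,P,W), (B,Q,Z)}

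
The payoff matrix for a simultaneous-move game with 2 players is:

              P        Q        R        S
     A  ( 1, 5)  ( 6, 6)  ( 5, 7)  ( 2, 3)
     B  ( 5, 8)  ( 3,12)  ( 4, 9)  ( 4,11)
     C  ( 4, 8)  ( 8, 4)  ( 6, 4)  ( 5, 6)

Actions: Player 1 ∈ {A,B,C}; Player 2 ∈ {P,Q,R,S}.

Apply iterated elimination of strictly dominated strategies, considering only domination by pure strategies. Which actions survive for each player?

Survivors P1:{B,C} P2:{P,Q,S}

P1 drop A (C beats it: P:4>1 Q:8>6 R:6>5 S:5>2)
P2 drop R (S beats it: B:11>9 C:6>4)
P1→{B,C} P2→{P,Q,S}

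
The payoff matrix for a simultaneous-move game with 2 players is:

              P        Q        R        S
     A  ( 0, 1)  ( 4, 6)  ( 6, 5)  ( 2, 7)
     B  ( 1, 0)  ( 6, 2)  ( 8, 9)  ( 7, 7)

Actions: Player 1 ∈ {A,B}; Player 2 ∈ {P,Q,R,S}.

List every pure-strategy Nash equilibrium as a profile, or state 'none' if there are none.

PSNE = {(B,R)}

(A,P): not NE [P1→B gives 1>0; P2→S gives 7>1]
(A,Q): not NE [P1→B gives 6>4; P2→S gives 7>6]
(A,R): not NE [P1→B gives 8>6; P2→S gives 7>5]
(A,S): not NE [P1→B gives 7>2]
(B,P): not NE [P2→R gives 9>0]
(B,Q): not NE [P2→R gives 9>2]
(B,R): NE
(B,S): not NE [P2→R gives 9>7]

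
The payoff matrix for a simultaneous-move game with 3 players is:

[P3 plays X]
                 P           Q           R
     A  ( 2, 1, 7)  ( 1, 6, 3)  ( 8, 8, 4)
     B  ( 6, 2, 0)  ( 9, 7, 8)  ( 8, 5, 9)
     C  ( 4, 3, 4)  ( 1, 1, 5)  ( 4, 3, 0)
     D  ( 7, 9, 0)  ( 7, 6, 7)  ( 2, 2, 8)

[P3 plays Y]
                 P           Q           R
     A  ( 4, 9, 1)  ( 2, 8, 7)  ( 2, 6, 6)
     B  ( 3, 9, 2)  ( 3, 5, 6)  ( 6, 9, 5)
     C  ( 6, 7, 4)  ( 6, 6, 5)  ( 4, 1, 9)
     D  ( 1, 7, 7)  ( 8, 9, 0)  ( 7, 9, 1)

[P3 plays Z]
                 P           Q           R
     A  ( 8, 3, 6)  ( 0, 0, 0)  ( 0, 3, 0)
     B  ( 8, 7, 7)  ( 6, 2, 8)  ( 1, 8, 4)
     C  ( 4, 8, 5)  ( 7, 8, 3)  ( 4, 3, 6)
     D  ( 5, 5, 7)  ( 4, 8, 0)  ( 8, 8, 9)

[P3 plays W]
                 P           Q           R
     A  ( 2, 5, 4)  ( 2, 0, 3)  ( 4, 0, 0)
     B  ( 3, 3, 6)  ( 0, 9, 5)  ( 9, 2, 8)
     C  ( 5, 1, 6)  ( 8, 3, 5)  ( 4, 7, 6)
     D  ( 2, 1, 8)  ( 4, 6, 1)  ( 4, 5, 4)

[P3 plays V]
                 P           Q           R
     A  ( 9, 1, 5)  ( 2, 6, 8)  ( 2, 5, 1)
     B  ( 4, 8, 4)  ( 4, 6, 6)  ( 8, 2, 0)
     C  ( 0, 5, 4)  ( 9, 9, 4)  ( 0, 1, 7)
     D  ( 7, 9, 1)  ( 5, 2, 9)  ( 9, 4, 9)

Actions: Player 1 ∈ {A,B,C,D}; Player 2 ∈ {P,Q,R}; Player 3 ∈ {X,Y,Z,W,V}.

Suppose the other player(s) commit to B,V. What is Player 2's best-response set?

argmax u_2 = {P}

u_2(P vs B,V) = 8
u_2(Q vs B,V) = 6
u_2(R vs B,V) = 2
max payoff 8 at {P}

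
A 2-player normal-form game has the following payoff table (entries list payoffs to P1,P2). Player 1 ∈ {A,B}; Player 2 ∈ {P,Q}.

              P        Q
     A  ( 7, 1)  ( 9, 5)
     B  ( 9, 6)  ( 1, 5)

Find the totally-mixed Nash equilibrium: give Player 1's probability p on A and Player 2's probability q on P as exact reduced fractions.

(p,q) = (1/5, 4/5)

P1 indiff ⇒ q·7+(1-q)·9 = q·9+(1-q)·1 ⇒ q(-2) = (1-q)(-8) ⇒ q = 4/5
P2 indiff ⇒ p·1+(1-p)·6 = p·5+(1-p)·5 ⇒ p(-4) = (1-p)(-1) ⇒ p = 1/5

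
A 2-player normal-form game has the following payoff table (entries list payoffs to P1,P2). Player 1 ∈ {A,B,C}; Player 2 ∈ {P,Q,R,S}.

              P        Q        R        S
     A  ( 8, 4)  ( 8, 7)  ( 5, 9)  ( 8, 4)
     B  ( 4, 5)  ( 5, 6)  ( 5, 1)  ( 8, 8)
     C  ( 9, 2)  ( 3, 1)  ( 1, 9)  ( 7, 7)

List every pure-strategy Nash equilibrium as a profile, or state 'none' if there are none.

(A,P): not NE [P1→C gives 9>8; P2→R gives 9>4]
(A,Q): not NE [P2→R gives 9>7]
(A,R): NE
(A,S): not NE [P2→R gives 9>4]
(B,P): not NE [P1→C gives 9>4; P2→S gives 8>5]
(B,Q): not NE [P1→A gives 8>5; P2→S gives 8>6]
(B,R): not NE [P2→S gives 8>1]
(B,S): NE
(C,P): not NE [P2→R gives 9>2]
(C,Q): not NE [P1→A gives 8>3; P2→R gives 9>1]
(C,R): not NE [P1→B gives 5>1]
(C,S): not NE [P1→B gives 8>7; P2→R gives 9>7]

PSNE = {(A,R), (B,S)}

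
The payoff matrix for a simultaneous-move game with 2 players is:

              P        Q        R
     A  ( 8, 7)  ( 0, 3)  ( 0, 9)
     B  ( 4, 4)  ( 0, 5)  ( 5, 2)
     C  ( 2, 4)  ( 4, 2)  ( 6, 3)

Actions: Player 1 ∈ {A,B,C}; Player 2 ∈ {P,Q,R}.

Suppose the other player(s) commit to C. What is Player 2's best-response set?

u_2(P vs C) = 4
u_2(Q vs C) = 2
u_2(R vs C) = 3
max payoff 4 at {P}

BR_2 = {P}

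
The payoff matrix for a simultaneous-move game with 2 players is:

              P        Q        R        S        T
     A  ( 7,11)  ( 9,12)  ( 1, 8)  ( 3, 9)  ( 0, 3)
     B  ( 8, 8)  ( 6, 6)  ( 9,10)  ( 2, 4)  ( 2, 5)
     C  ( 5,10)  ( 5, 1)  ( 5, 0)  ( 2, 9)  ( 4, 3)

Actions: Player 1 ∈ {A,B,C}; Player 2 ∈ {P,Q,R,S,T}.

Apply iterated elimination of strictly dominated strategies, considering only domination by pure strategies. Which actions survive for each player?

Remaining: P1:{A,B} P2:{P,Q,R}

P2 drop S (P beats it: A:11>9 B:8>4 C:10>9)
P2 drop T (P beats it: A:11>3 B:8>5 C:10>3)
P1 drop C (B beats it: P:8>5 Q:6>5 R:9>5)
P1→{A,B} P2→{P,Q,R}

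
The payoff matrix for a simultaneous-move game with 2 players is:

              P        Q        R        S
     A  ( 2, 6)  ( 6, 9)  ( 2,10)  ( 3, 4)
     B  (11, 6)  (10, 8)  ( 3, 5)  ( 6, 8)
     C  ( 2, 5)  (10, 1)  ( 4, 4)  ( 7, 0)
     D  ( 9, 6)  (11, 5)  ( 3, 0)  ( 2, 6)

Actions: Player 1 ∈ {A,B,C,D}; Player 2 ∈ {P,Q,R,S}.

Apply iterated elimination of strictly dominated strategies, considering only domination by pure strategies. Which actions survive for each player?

P1 drop A (B beats it: P:11>2 Q:10>6 R:3>2 S:6>3)
P2 drop R (P beats it: B:6>5 C:5>4 D:6>0)
P1→{B,C,D} P2→{P,Q,S}

Survivors P1:{B,C,D} P2:{P,Q,S}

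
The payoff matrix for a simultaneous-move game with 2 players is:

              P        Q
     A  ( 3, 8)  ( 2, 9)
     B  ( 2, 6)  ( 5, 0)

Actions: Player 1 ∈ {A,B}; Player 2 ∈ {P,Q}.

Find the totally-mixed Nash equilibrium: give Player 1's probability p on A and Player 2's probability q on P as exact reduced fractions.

P1 indiff ⇒ q·3+(1-q)·2 = q·2+(1-q)·5 ⇒ q(1) = (1-q)(3) ⇒ q = 3/4
P2 indiff ⇒ p·8+(1-p)·6 = p·9+(1-p)·0 ⇒ p(-1) = (1-p)(-6) ⇒ p = 6/7

(p,q) = (6/7, 3/4)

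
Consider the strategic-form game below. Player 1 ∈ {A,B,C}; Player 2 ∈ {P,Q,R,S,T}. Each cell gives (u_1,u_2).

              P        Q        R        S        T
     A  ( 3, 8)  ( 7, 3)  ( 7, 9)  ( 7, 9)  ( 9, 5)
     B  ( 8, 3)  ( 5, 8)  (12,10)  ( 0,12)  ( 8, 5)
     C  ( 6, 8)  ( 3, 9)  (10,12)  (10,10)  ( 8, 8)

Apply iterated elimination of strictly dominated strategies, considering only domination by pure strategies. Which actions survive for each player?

Survivors P1:{B,C} P2:{R,S}

P2 drop P (R beats it: A:9>8 B:10>3 C:12>8)
P2 drop Q (R beats it: A:9>3 B:10>8 C:12>9)
P2 drop T (R beats it: A:9>5 B:10>5 C:12>8)
P1 drop A (C beats it: R:10>7 S:10>7)
P1→{B,C} P2→{R,S}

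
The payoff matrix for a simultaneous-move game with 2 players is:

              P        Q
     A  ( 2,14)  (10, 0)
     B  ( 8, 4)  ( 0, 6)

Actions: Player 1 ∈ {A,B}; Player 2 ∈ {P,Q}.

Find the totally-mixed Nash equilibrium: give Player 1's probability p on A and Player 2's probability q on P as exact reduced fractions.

P1 indiff ⇒ q·2+(1-q)·10 = q·8+(1-q)·0 ⇒ q(-6) = (1-q)(-10) ⇒ q = 5/8
P2 indiff ⇒ p·14+(1-p)·4 = p·0+(1-p)·6 ⇒ p(14) = (1-p)(2) ⇒ p = 1/8

p=1/8, q=5/8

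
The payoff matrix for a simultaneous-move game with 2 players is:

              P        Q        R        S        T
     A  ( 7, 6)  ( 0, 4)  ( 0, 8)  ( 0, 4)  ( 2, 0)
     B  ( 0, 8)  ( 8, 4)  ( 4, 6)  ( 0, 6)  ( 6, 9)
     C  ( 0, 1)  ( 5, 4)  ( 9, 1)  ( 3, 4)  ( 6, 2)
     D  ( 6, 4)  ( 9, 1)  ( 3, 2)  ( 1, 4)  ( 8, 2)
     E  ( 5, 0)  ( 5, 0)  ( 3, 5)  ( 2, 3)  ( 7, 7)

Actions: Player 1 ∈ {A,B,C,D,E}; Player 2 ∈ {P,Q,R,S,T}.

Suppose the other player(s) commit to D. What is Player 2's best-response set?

argmax u_2 = {P,S}

u_2(P vs D) = 4
u_2(Q vs D) = 1
u_2(R vs D) = 2
u_2(S vs D) = 4
u_2(T vs D) = 2
max payoff 4 at {P,S}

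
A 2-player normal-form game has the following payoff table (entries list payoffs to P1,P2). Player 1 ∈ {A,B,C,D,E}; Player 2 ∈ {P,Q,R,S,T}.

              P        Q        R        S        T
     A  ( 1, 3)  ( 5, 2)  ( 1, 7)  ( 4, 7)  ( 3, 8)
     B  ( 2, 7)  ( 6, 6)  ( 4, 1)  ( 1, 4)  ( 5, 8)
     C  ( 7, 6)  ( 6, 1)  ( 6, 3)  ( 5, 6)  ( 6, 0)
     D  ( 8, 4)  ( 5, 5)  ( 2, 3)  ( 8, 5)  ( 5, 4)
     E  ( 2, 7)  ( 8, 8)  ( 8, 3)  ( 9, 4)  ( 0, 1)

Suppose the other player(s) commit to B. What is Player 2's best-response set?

BR_2 = {T}

u_2(P vs B) = 7
u_2(Q vs B) = 6
u_2(R vs B) = 1
u_2(S vs B) = 4
u_2(T vs B) = 8
max payoff 8 at {T}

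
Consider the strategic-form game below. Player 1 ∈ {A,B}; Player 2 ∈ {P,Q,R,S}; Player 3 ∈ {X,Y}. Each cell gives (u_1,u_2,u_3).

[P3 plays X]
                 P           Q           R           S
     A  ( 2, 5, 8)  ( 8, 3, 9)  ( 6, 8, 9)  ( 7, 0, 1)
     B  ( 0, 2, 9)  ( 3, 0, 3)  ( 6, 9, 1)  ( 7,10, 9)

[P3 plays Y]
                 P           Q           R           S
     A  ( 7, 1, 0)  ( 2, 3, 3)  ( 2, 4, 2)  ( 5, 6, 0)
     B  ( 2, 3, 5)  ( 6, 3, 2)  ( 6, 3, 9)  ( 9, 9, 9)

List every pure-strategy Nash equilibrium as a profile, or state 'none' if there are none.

(A,P,X): not NE [P2→R gives 8>5]
(A,P,Y): not NE [P2→S gives 6>1; P3→X gives 8>0]
(A,Q,X): not NE [P2→R gives 8>3]
(A,Q,Y): not NE [P1→B gives 6>2; P2→S gives 6>3; P3→X gives 9>3]
(A,R,X): NE
(A,R,Y): not NE [P1→B gives 6>2; P2→S gives 6>4; P3→X gives 9>2]
(A,S,X): not NE [P2→R gives 8>0]
(A,S,Y): not NE [P1→B gives 9>5; P3→X gives 1>0]
(B,P,X): not NE [P1→A gives 2>0; P2→S gives 10>2]
(B,P,Y): not NE [P1→A gives 7>2; P2→S gives 9>3; P3→X gives 9>5]
(B,Q,X): not NE [P1→A gives 8>3; P2→S gives 10>0]
(B,Q,Y): not NE [P2→S gives 9>3; P3→X gives 3>2]
(B,R,X): not NE [P2→S gives 10>9; P3→Y gives 9>1]
(B,R,Y): not NE [P2→S gives 9>3]
(B,S,X): NE
(B,S,Y): NE

Nash profiles: (A,R,X), (B,S,X), (B,S,Y)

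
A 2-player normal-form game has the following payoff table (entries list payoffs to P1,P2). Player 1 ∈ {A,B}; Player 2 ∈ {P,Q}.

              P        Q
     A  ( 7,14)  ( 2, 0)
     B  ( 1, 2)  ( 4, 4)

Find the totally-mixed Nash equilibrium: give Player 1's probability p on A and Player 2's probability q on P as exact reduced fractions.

P1 indiff ⇒ q·7+(1-q)·2 = q·1+(1-q)·4 ⇒ q(6) = (1-q)(2) ⇒ q = 1/4
P2 indiff ⇒ p·14+(1-p)·2 = p·0+(1-p)·4 ⇒ p(14) = (1-p)(2) ⇒ p = 1/8

P1 mixes 1/8 on A; P2 mixes 1/4 on P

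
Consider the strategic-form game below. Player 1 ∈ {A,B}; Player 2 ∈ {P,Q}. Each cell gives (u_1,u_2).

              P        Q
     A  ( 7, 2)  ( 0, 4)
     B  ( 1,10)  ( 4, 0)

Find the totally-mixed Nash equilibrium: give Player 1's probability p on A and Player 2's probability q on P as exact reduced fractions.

P1 mixes 5/6 on A; P2 mixes 2/5 on P

P1 indiff ⇒ q·7+(1-q)·0 = q·1+(1-q)·4 ⇒ q(6) = (1-q)(4) ⇒ q = 2/5
P2 indiff ⇒ p·2+(1-p)·10 = p·4+(1-p)·0 ⇒ p(-2) = (1-p)(-10) ⇒ p = 5/6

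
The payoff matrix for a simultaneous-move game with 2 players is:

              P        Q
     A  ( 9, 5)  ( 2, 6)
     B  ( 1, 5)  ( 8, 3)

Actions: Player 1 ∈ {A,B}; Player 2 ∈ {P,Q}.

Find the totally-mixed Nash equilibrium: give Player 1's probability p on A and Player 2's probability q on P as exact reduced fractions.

P1 indiff ⇒ q·9+(1-q)·2 = q·1+(1-q)·8 ⇒ q(8) = (1-q)(6) ⇒ q = 3/7
P2 indiff ⇒ p·5+(1-p)·5 = p·6+(1-p)·3 ⇒ p(-1) = (1-p)(-2) ⇒ p = 2/3

P1 mixes 2/3 on A; P2 mixes 3/7 on P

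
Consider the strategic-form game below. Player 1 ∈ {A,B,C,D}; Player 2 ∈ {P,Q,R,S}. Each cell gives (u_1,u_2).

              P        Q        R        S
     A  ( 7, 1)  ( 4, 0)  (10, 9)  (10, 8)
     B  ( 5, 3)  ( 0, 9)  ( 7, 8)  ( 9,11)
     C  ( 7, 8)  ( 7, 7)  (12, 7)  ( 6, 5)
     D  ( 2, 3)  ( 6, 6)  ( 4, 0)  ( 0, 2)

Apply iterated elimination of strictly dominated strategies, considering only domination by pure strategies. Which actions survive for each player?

P1 drop B (A beats it: P:7>5 Q:4>0 R:10>7 S:10>9)
P1 drop D (C beats it: P:7>2 Q:7>6 R:12>4 S:6>0)
P2 drop Q (P beats it: A:1>0 C:8>7)
P2 drop S (R beats it: A:9>8 C:7>5)
P1→{A,C} P2→{P,R}

IESDS → P1:{A,C} P2:{P,R}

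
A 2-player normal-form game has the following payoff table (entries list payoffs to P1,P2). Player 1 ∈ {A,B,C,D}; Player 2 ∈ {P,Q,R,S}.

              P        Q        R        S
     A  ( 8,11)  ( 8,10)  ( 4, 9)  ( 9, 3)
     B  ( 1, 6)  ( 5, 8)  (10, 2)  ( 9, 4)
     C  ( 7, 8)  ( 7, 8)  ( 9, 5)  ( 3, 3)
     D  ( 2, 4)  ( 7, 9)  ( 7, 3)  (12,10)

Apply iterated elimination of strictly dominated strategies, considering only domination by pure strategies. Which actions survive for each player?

P2 drop R (P beats it: A:11>9 B:6>2 C:8>5 D:4>3)
P1 drop B (D beats it: P:2>1 Q:7>5 S:12>9)
P1 drop C (A beats it: P:8>7 Q:8>7 S:9>3)
P1→{A,D} P2→{P,Q,S}

IESDS → P1:{A,D} P2:{P,Q,S}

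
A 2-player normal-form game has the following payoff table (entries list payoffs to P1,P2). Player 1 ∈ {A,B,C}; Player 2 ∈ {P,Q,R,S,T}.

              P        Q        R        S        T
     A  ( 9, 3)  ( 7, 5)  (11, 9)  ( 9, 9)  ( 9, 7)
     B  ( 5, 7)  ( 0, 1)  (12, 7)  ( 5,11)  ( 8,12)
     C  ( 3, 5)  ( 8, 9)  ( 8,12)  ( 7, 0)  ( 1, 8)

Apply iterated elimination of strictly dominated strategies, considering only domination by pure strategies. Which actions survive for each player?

IESDS → P1:{A,B} P2:{R,S,T}

P2 drop P (T beats it: A:7>3 B:12>7 C:8>5)
P2 drop Q (R beats it: A:9>5 B:7>1 C:12>9)
P1 drop C (A beats it: R:11>8 S:9>7 T:9>1)
P1→{A,B} P2→{R,S,T}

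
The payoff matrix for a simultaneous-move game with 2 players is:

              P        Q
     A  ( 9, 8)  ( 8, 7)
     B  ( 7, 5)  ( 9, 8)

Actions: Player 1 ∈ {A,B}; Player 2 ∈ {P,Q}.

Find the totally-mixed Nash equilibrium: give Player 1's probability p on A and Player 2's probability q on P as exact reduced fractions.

P1 indiff ⇒ q·9+(1-q)·8 = q·7+(1-q)·9 ⇒ q(2) = (1-q)(1) ⇒ q = 1/3
P2 indiff ⇒ p·8+(1-p)·5 = p·7+(1-p)·8 ⇒ p(1) = (1-p)(3) ⇒ p = 3/4

P1 mixes 3/4 on A; P2 mixes 1/3 on P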